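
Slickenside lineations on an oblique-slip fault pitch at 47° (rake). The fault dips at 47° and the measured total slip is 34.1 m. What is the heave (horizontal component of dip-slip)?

17 m

dip-slip = net slip × sin(rake) = 34.1 m × sin(47°) = 24.94 m
heave = dip-slip × cos(dip) = 24.94 × cos(47°) = 17 m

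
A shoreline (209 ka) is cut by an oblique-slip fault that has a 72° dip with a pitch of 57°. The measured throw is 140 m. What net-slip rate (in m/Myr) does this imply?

dip-slip = throw / sin(dip) = 140 / sin(72°) = 147.2 m
net slip = dip-slip / sin(rake) = 147.2 / sin(57°) = 175.5 m
rate = 175.5 m / 209 ka = 0.000840 m/yr = 840 m/Myr

840 m/Myr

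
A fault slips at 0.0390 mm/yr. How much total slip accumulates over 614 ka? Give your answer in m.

slip = rate × time = 0.0390 mm/yr × 614 ka = 23.9 m

23.9 m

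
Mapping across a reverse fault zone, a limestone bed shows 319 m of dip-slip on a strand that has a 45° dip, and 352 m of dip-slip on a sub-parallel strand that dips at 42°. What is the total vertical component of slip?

461 m

throw_A = 319 × sin(45°) = 225.6 m
throw_B = 352 × sin(42°) = 235.5 m
total = 225.6 + 235.5 = 461 m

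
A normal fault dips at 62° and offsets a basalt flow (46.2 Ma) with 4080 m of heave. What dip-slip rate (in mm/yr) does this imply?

0.188 mm/yr

dip-slip = heave / cos(dip) = 4080 m / cos(62°) = 8691 m
rate = 8691 m / 46.2 Ma = 0.000188 m/yr = 0.188 mm/yr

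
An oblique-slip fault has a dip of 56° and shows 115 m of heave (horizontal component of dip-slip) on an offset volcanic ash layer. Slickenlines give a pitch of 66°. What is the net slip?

dip-slip = heave / cos(dip) = 115 / cos(56°) = 205.7 m
net slip = dip-slip / sin(rake) = 205.7 / sin(66°) = 225 m

225 m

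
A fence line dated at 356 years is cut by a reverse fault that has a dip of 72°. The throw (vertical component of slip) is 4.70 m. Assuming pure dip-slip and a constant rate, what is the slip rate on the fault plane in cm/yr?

1.39 cm/yr

dip-slip = throw / sin(dip) = 4.70 m / sin(72°) = 4.942 m
rate = 4.942 m / 356 years = 0.0139 m/yr = 1.39 cm/yr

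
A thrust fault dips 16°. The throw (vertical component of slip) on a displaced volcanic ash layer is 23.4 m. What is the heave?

heave = throw / tan(dip) = 23.4 / tan(16°) = 81.6 m

81.6 m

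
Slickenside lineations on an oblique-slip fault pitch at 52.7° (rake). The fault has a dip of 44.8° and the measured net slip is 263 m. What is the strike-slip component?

159 m

strike-slip = net slip × cos(rake) = 263 m × cos(52.7°) = 159 m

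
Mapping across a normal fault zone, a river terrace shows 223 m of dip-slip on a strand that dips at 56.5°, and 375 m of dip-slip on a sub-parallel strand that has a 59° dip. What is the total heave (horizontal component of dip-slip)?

316 m

heave_A = 223 × cos(56.5°) = 123.1 m
heave_B = 375 × cos(59°) = 193.1 m
total = 123.1 + 193.1 = 316 m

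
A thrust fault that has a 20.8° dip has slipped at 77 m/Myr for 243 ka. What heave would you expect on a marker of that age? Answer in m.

17.5 m

dip-slip = rate × time = 77 m/Myr × 243 ka = 18.71 m
heave = dip-slip × cos(dip) = 18.71 × cos(20.8°) = 17.5 m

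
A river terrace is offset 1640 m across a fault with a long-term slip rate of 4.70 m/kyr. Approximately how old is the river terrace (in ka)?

age = offset / rate = 1640 m / (4.70 m/kyr) = 349000 yr = 349 ka

349 ka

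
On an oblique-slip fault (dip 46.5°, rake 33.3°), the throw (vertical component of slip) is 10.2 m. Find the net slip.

25.6 m

dip-slip = throw / sin(dip) = 10.2 / sin(46.5°) = 14.06 m
net slip = dip-slip / sin(rake) = 14.06 / sin(33.3°) = 25.6 m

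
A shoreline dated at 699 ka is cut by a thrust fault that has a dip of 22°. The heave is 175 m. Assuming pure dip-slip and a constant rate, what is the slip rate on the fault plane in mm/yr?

dip-slip = heave / cos(dip) = 175 m / cos(22°) = 188.7 m
rate = 188.7 m / 699 ka = 0.000270 m/yr = 0.270 mm/yr

0.270 mm/yr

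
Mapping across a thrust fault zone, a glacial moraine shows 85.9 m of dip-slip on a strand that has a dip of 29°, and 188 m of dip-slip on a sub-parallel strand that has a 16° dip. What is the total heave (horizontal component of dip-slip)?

heave_A = 85.9 × cos(29°) = 75.13 m
heave_B = 188 × cos(16°) = 180.7 m
total = 75.13 + 180.7 = 256 m

256 m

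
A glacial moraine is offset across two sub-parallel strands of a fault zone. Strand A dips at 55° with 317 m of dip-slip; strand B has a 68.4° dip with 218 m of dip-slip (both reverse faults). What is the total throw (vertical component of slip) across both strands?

throw_A = 317 × sin(55°) = 259.7 m
throw_B = 218 × sin(68.4°) = 202.7 m
total = 259.7 + 202.7 = 462 m

462 m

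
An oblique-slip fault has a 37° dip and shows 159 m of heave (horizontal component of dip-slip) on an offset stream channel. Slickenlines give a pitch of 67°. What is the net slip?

216 m

dip-slip = heave / cos(dip) = 159 / cos(37°) = 199.1 m
net slip = dip-slip / sin(rake) = 199.1 / sin(67°) = 216 m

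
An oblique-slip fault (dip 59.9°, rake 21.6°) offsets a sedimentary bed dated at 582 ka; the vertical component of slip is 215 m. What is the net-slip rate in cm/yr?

dip-slip = throw / sin(dip) = 215 / sin(59.9°) = 248.5 m
net slip = dip-slip / sin(rake) = 248.5 / sin(21.6°) = 675.1 m
rate = 675.1 m / 582 ka = 0.00116 m/yr = 0.116 cm/yr

0.116 cm/yr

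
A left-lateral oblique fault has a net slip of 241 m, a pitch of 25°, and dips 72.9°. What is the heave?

29.9 m

dip-slip = net slip × sin(rake) = 241 m × sin(25°) = 101.9 m
heave = dip-slip × cos(dip) = 101.9 × cos(72.9°) = 29.9 m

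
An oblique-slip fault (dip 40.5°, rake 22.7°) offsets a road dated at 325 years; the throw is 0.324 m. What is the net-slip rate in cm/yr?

dip-slip = throw / sin(dip) = 0.324 / sin(40.5°) = 0.4989 m
net slip = dip-slip / sin(rake) = 0.4989 / sin(22.7°) = 1.293 m
rate = 1.293 m / 325 years = 0.00398 m/yr = 0.398 cm/yr

0.398 cm/yr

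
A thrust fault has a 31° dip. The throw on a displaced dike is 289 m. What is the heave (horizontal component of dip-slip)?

heave = throw / tan(dip) = 289 / tan(31°) = 481 m

481 m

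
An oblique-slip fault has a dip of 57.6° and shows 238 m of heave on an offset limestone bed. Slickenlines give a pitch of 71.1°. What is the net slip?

469 m

dip-slip = heave / cos(dip) = 238 / cos(57.6°) = 444.2 m
net slip = dip-slip / sin(rake) = 444.2 / sin(71.1°) = 469 m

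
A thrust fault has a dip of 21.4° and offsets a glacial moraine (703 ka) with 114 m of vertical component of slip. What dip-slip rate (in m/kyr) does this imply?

0.444 m/kyr

dip-slip = throw / sin(dip) = 114 m / sin(21.4°) = 312.4 m
rate = 312.4 m / 703 ka = 0.000444 m/yr = 0.444 m/kyr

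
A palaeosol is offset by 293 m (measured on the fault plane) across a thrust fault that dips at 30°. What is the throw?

throw = dip-slip × sin(dip) = 293 m × sin(30°) = 146 m

146 m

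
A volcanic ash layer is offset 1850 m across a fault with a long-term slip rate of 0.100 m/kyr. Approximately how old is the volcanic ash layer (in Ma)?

age = offset / rate = 1850 m / (0.100 m/kyr) = 1.85e+07 yr = 18.5 Ma

18.5 Ma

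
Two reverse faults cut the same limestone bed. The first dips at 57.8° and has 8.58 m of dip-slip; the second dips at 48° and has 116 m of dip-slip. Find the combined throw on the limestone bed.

93.5 m

throw_A = 8.58 × sin(57.8°) = 7.260 m
throw_B = 116 × sin(48°) = 86.20 m
total = 7.260 + 86.20 = 93.5 m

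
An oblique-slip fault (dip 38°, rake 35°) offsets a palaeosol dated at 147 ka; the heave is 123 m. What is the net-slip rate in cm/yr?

dip-slip = heave / cos(dip) = 123 / cos(38°) = 156.1 m
net slip = dip-slip / sin(rake) = 156.1 / sin(35°) = 272.1 m
rate = 272.1 m / 147 ka = 0.00185 m/yr = 0.185 cm/yr

0.185 cm/yr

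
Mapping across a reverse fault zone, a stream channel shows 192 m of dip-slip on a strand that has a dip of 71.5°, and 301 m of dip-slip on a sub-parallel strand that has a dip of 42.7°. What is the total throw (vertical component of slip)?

386 m

throw_A = 192 × sin(71.5°) = 182.1 m
throw_B = 301 × sin(42.7°) = 204.1 m
total = 182.1 + 204.1 = 386 m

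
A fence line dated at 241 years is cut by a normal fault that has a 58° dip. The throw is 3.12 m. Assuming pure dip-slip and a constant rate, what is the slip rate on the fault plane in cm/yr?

1.53 cm/yr

dip-slip = throw / sin(dip) = 3.12 m / sin(58°) = 3.679 m
rate = 3.679 m / 241 years = 0.0153 m/yr = 1.53 cm/yr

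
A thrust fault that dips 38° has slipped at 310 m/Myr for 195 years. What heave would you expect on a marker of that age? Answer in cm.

dip-slip = rate × time = 310 m/Myr × 195 years = 0.06045 m
heave = dip-slip × cos(dip) = 0.06045 × cos(38°) = 0.0476 m = 4.76 cm

4.76 cm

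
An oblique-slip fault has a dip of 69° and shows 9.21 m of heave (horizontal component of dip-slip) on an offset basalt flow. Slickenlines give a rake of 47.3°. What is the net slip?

dip-slip = heave / cos(dip) = 9.21 / cos(69°) = 25.70 m
net slip = dip-slip / sin(rake) = 25.70 / sin(47.3°) = 35 m

35 m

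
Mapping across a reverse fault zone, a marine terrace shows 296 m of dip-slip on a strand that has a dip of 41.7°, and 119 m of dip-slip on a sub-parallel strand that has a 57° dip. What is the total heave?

286 m

heave_A = 296 × cos(41.7°) = 221 m
heave_B = 119 × cos(57°) = 64.81 m
total = 221 + 64.81 = 286 m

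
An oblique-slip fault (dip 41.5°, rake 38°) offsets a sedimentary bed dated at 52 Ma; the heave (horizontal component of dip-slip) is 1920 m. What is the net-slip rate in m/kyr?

0.0801 m/kyr

dip-slip = heave / cos(dip) = 1920 / cos(41.5°) = 2564 m
net slip = dip-slip / sin(rake) = 2564 / sin(38°) = 4164 m
rate = 4164 m / 52 Ma = 0.0000801 m/yr = 0.0801 m/kyr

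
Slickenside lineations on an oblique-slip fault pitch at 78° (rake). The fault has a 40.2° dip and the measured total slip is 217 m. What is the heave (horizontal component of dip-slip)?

162 m

dip-slip = net slip × sin(rake) = 217 m × sin(78°) = 212.3 m
heave = dip-slip × cos(dip) = 212.3 × cos(40.2°) = 162 m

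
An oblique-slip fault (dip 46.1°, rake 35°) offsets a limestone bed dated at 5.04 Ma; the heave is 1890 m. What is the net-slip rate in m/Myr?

dip-slip = heave / cos(dip) = 1890 / cos(46.1°) = 2726 m
net slip = dip-slip / sin(rake) = 2726 / sin(35°) = 4752 m
rate = 4752 m / 5.04 Ma = 0.000943 m/yr = 943 m/Myr

943 m/Myr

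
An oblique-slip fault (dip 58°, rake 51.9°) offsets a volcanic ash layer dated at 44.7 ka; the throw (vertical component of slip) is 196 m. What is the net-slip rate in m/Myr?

dip-slip = throw / sin(dip) = 196 / sin(58°) = 231.1 m
net slip = dip-slip / sin(rake) = 231.1 / sin(51.9°) = 293.7 m
rate = 293.7 m / 44.7 ka = 0.00657 m/yr = 6570 m/Myr

6570 m/Myr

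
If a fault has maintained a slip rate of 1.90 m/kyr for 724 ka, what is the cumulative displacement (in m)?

1380 m

slip = rate × time = 1.90 m/kyr × 724 ka = 1380 m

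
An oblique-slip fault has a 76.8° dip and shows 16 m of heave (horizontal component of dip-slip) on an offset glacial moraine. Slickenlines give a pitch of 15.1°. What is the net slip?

dip-slip = heave / cos(dip) = 16 / cos(76.8°) = 70.07 m
net slip = dip-slip / sin(rake) = 70.07 / sin(15.1°) = 269 m

269 m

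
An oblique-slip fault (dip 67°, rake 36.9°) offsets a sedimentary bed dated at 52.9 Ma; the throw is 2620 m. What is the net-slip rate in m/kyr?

dip-slip = throw / sin(dip) = 2620 / sin(67°) = 2846 m
net slip = dip-slip / sin(rake) = 2846 / sin(36.9°) = 4740 m
rate = 4740 m / 52.9 Ma = 0.0000896 m/yr = 0.0896 m/kyr

0.0896 m/kyr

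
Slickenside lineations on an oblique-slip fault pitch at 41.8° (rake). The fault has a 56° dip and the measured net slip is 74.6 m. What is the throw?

41.2 m

dip-slip = net slip × sin(rake) = 74.6 m × sin(41.8°) = 49.72 m
throw = dip-slip × sin(dip) = 49.72 × sin(56°) = 41.2 m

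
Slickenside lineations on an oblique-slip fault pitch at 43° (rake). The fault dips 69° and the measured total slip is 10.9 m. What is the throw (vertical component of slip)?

dip-slip = net slip × sin(rake) = 10.9 m × sin(43°) = 7.434 m
throw = dip-slip × sin(dip) = 7.434 × sin(69°) = 6.94 m

6.94 m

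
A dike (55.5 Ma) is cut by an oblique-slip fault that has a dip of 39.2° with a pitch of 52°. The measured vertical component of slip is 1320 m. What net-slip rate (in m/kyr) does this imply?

0.0478 m/kyr

dip-slip = throw / sin(dip) = 1320 / sin(39.2°) = 2089 m
net slip = dip-slip / sin(rake) = 2089 / sin(52°) = 2650 m
rate = 2650 m / 55.5 Ma = 0.0000478 m/yr = 0.0478 m/kyr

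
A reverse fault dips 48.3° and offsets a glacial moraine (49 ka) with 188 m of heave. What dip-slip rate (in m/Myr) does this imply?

5770 m/Myr

dip-slip = heave / cos(dip) = 188 m / cos(48.3°) = 282.6 m
rate = 282.6 m / 49 ka = 0.00577 m/yr = 5770 m/Myr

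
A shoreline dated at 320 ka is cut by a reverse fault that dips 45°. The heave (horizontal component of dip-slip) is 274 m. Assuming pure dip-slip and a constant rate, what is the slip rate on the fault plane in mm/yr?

dip-slip = heave / cos(dip) = 274 m / cos(45°) = 387.5 m
rate = 387.5 m / 320 ka = 0.00121 m/yr = 1.21 mm/yr

1.21 mm/yr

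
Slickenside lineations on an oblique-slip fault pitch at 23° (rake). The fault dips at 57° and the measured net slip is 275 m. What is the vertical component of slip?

dip-slip = net slip × sin(rake) = 275 m × sin(23°) = 107.5 m
throw = dip-slip × sin(dip) = 107.5 × sin(57°) = 90.1 m

90.1 m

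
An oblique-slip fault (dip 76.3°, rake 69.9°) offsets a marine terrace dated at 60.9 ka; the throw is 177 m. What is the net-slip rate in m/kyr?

3.19 m/kyr

dip-slip = throw / sin(dip) = 177 / sin(76.3°) = 182.2 m
net slip = dip-slip / sin(rake) = 182.2 / sin(69.9°) = 194 m
rate = 194 m / 60.9 ka = 0.00319 m/yr = 3.19 m/kyr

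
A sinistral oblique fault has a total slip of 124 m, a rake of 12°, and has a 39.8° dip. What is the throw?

dip-slip = net slip × sin(rake) = 124 m × sin(12°) = 25.78 m
throw = dip-slip × sin(dip) = 25.78 × sin(39.8°) = 16.5 m

16.5 m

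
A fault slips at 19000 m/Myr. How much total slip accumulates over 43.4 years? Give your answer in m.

slip = rate × time = 19000 m/Myr × 43.4 years = 0.825 m

0.825 m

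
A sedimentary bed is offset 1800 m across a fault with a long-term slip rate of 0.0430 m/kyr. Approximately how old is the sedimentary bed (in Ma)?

age = offset / rate = 1800 m / (0.0430 m/kyr) = 4.19e+07 yr = 41.9 Ma

41.9 Ma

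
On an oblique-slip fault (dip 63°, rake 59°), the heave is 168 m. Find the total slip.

432 m

dip-slip = heave / cos(dip) = 168 / cos(63°) = 370.1 m
net slip = dip-slip / sin(rake) = 370.1 / sin(59°) = 432 m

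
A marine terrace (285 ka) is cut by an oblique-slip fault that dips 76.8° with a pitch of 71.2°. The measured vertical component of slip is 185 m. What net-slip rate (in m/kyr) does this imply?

dip-slip = throw / sin(dip) = 185 / sin(76.8°) = 190 m
net slip = dip-slip / sin(rake) = 190 / sin(71.2°) = 200.7 m
rate = 200.7 m / 285 ka = 0.000704 m/yr = 0.704 m/kyr

0.704 m/kyr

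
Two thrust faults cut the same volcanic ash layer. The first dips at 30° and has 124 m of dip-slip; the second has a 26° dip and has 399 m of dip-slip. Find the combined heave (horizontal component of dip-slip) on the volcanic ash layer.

466 m

heave_A = 124 × cos(30°) = 107.4 m
heave_B = 399 × cos(26°) = 358.6 m
total = 107.4 + 358.6 = 466 m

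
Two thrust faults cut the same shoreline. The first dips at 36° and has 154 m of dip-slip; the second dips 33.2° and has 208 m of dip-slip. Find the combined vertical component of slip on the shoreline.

throw_A = 154 × sin(36°) = 90.52 m
throw_B = 208 × sin(33.2°) = 113.9 m
total = 90.52 + 113.9 = 204 m

204 m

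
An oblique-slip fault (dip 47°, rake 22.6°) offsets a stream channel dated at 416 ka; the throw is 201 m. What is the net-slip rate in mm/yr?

1.72 mm/yr

dip-slip = throw / sin(dip) = 201 / sin(47°) = 274.8 m
net slip = dip-slip / sin(rake) = 274.8 / sin(22.6°) = 715.2 m
rate = 715.2 m / 416 ka = 0.00172 m/yr = 1.72 mm/yr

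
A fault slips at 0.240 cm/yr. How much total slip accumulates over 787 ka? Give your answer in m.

slip = rate × time = 0.240 cm/yr × 787 ka = 1890 m

1890 m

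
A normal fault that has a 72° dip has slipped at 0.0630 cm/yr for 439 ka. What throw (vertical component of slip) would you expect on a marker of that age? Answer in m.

263 m

dip-slip = rate × time = 0.0630 cm/yr × 439 ka = 276.6 m
throw = dip-slip × sin(dip) = 276.6 × sin(72°) = 263 m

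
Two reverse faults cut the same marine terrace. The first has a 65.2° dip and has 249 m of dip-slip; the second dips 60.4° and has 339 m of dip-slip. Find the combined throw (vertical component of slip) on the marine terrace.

521 m

throw_A = 249 × sin(65.2°) = 226 m
throw_B = 339 × sin(60.4°) = 294.8 m
total = 226 + 294.8 = 521 m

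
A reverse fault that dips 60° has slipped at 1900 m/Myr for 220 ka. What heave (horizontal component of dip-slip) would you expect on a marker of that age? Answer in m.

209 m

dip-slip = rate × time = 1900 m/Myr × 220 ka = 418 m
heave = dip-slip × cos(dip) = 418 × cos(60°) = 209 m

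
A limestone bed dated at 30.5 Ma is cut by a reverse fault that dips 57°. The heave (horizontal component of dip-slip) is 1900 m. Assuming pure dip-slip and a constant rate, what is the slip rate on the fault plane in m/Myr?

114 m/Myr

dip-slip = heave / cos(dip) = 1900 m / cos(57°) = 3489 m
rate = 3489 m / 30.5 Ma = 0.000114 m/yr = 114 m/Myr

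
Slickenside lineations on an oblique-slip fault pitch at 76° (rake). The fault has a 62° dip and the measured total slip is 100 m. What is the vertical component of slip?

dip-slip = net slip × sin(rake) = 100 m × sin(76°) = 97.03 m
throw = dip-slip × sin(dip) = 97.03 × sin(62°) = 85.7 m

85.7 m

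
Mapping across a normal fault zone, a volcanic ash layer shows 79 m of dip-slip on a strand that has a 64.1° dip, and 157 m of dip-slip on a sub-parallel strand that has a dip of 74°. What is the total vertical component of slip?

222 m

throw_A = 79 × sin(64.1°) = 71.07 m
throw_B = 157 × sin(74°) = 150.9 m
total = 71.07 + 150.9 = 222 m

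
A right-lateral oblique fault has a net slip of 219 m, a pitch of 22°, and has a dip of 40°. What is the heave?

62.8 m

dip-slip = net slip × sin(rake) = 219 m × sin(22°) = 82.04 m
heave = dip-slip × cos(dip) = 82.04 × cos(40°) = 62.8 m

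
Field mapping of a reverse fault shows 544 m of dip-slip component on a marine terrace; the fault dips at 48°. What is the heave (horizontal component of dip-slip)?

364 m

heave = dip-slip × cos(dip) = 544 m × cos(48°) = 364 m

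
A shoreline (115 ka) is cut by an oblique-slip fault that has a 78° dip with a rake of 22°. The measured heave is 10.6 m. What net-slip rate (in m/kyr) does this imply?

1.18 m/kyr

dip-slip = heave / cos(dip) = 10.6 / cos(78°) = 50.98 m
net slip = dip-slip / sin(rake) = 50.98 / sin(22°) = 136.1 m
rate = 136.1 m / 115 ka = 0.00118 m/yr = 1.18 m/kyr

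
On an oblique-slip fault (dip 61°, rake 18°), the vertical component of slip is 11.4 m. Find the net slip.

42.2 m

dip-slip = throw / sin(dip) = 11.4 / sin(61°) = 13.03 m
net slip = dip-slip / sin(rake) = 13.03 / sin(18°) = 42.2 m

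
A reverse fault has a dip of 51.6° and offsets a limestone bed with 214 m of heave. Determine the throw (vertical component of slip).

270 m

throw = heave × tan(dip) = 214 × tan(51.6°) = 270 m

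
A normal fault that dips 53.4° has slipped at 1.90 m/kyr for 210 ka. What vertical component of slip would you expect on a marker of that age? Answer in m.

dip-slip = rate × time = 1.90 m/kyr × 210 ka = 399 m
throw = dip-slip × sin(dip) = 399 × sin(53.4°) = 320 m

320 m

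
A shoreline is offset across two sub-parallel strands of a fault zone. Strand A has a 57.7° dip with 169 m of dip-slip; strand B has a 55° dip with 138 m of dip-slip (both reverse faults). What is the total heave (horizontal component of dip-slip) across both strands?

169 m

heave_A = 169 × cos(57.7°) = 90.31 m
heave_B = 138 × cos(55°) = 79.15 m
total = 90.31 + 79.15 = 169 m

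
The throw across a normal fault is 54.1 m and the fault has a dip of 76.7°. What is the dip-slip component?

dip-slip = throw / sin(dip) = 54.1 / sin(76.7°) = 55.6 m

55.6 m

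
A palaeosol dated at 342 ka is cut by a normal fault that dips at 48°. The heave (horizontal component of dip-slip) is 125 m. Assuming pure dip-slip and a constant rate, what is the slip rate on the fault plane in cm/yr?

dip-slip = heave / cos(dip) = 125 m / cos(48°) = 186.8 m
rate = 186.8 m / 342 ka = 0.000546 m/yr = 0.0546 cm/yr

0.0546 cm/yr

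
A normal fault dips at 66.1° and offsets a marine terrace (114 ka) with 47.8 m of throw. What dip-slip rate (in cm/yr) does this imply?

0.0459 cm/yr

dip-slip = throw / sin(dip) = 47.8 m / sin(66.1°) = 52.28 m
rate = 52.28 m / 114 ka = 0.000459 m/yr = 0.0459 cm/yr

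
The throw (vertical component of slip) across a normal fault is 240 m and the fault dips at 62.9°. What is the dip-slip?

dip-slip = throw / sin(dip) = 240 / sin(62.9°) = 270 m

270 m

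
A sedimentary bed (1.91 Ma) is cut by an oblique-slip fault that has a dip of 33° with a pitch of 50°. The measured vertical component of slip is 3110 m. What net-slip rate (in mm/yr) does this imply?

dip-slip = throw / sin(dip) = 3110 / sin(33°) = 5710 m
net slip = dip-slip / sin(rake) = 5710 / sin(50°) = 7454 m
rate = 7454 m / 1.91 Ma = 0.00390 m/yr = 3.90 mm/yr

3.90 mm/yr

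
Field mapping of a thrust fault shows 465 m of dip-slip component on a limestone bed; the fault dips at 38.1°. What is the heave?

366 m

heave = dip-slip × cos(dip) = 465 m × cos(38.1°) = 366 m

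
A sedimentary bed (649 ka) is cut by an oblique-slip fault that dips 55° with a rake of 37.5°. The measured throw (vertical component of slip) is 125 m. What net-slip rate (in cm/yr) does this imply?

0.0386 cm/yr

dip-slip = throw / sin(dip) = 125 / sin(55°) = 152.6 m
net slip = dip-slip / sin(rake) = 152.6 / sin(37.5°) = 250.7 m
rate = 250.7 m / 649 ka = 0.000386 m/yr = 0.0386 cm/yr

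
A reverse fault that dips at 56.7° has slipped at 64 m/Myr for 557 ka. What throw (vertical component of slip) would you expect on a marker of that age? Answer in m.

29.8 m

dip-slip = rate × time = 64 m/Myr × 557 ka = 35.65 m
throw = dip-slip × sin(dip) = 35.65 × sin(56.7°) = 29.8 m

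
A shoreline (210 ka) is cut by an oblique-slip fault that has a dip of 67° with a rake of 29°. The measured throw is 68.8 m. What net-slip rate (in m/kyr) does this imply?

0.734 m/kyr

dip-slip = throw / sin(dip) = 68.8 / sin(67°) = 74.74 m
net slip = dip-slip / sin(rake) = 74.74 / sin(29°) = 154.2 m
rate = 154.2 m / 210 ka = 0.000734 m/yr = 0.734 m/kyr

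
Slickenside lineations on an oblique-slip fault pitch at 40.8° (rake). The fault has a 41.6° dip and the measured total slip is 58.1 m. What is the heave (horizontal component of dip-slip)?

28.4 m

dip-slip = net slip × sin(rake) = 58.1 m × sin(40.8°) = 37.96 m
heave = dip-slip × cos(dip) = 37.96 × cos(41.6°) = 28.4 m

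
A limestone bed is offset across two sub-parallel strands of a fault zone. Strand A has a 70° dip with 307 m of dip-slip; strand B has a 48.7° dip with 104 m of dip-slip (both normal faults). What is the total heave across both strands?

heave_A = 307 × cos(70°) = 105 m
heave_B = 104 × cos(48.7°) = 68.64 m
total = 105 + 68.64 = 174 m

174 m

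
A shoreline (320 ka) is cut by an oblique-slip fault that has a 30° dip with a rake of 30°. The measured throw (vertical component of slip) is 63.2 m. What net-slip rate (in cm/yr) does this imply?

dip-slip = throw / sin(dip) = 63.2 / sin(30°) = 126.4 m
net slip = dip-slip / sin(rake) = 126.4 / sin(30°) = 252.8 m
rate = 252.8 m / 320 ka = 0.000790 m/yr = 0.0790 cm/yr

0.0790 cm/yr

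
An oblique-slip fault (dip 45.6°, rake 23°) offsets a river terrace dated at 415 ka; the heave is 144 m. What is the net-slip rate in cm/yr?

dip-slip = heave / cos(dip) = 144 / cos(45.6°) = 205.8 m
net slip = dip-slip / sin(rake) = 205.8 / sin(23°) = 526.7 m
rate = 526.7 m / 415 ka = 0.00127 m/yr = 0.127 cm/yr

0.127 cm/yr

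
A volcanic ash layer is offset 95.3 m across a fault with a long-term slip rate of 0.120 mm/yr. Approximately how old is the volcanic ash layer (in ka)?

794 ka

age = offset / rate = 95.3 m / (0.120 mm/yr) = 794000 yr = 794 ka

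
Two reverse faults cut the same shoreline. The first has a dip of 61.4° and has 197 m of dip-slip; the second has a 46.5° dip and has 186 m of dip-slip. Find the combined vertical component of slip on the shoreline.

308 m

throw_A = 197 × sin(61.4°) = 173 m
throw_B = 186 × sin(46.5°) = 134.9 m
total = 173 + 134.9 = 308 m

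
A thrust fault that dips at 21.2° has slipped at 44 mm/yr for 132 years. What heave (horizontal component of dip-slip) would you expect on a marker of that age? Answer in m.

dip-slip = rate × time = 44 mm/yr × 132 years = 5.808 m
heave = dip-slip × cos(dip) = 5.808 × cos(21.2°) = 5.41 m

5.41 m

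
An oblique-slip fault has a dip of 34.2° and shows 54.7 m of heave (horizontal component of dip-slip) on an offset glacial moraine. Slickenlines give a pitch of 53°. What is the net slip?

82.8 m

dip-slip = heave / cos(dip) = 54.7 / cos(34.2°) = 66.14 m
net slip = dip-slip / sin(rake) = 66.14 / sin(53°) = 82.8 m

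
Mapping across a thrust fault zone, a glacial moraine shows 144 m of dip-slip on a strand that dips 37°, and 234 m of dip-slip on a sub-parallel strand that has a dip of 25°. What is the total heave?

327 m

heave_A = 144 × cos(37°) = 115 m
heave_B = 234 × cos(25°) = 212.1 m
total = 115 + 212.1 = 327 m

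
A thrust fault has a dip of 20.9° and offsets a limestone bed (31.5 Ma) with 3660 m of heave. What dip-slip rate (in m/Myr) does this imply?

124 m/Myr

dip-slip = heave / cos(dip) = 3660 m / cos(20.9°) = 3918 m
rate = 3918 m / 31.5 Ma = 0.000124 m/yr = 124 m/Myr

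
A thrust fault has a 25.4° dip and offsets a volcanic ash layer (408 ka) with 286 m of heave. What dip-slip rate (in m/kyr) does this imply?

dip-slip = heave / cos(dip) = 286 m / cos(25.4°) = 316.6 m
rate = 316.6 m / 408 ka = 0.000776 m/yr = 0.776 m/kyr

0.776 m/kyr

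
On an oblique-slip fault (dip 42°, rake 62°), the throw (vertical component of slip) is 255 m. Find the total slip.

432 m

dip-slip = throw / sin(dip) = 255 / sin(42°) = 381.1 m
net slip = dip-slip / sin(rake) = 381.1 / sin(62°) = 432 m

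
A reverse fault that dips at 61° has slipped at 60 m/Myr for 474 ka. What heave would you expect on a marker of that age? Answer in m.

13.8 m

dip-slip = rate × time = 60 m/Myr × 474 ka = 28.44 m
heave = dip-slip × cos(dip) = 28.44 × cos(61°) = 13.8 m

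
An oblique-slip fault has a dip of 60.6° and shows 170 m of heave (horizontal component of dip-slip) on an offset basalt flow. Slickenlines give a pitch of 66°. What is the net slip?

dip-slip = heave / cos(dip) = 170 / cos(60.6°) = 346.3 m
net slip = dip-slip / sin(rake) = 346.3 / sin(66°) = 379 m

379 m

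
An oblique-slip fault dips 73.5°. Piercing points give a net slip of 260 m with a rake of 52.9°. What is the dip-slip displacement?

dip-slip = net slip × sin(rake) = 260 m × sin(52.9°) = 207 m

207 m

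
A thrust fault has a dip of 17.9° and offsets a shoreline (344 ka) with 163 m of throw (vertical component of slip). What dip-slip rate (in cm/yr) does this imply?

dip-slip = throw / sin(dip) = 163 m / sin(17.9°) = 530.3 m
rate = 530.3 m / 344 ka = 0.00154 m/yr = 0.154 cm/yr

0.154 cm/yr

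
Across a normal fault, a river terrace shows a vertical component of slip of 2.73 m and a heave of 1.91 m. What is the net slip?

3.33 m

net slip = √(throw² + heave²) = √(2.73² + 1.91²) = 3.33 m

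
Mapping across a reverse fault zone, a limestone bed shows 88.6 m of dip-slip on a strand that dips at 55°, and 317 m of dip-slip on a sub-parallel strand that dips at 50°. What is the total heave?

255 m

heave_A = 88.6 × cos(55°) = 50.82 m
heave_B = 317 × cos(50°) = 203.8 m
total = 50.82 + 203.8 = 255 m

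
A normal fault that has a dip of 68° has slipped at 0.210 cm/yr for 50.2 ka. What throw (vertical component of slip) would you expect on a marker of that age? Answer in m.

97.7 m

dip-slip = rate × time = 0.210 cm/yr × 50.2 ka = 105.4 m
throw = dip-slip × sin(dip) = 105.4 × sin(68°) = 97.7 m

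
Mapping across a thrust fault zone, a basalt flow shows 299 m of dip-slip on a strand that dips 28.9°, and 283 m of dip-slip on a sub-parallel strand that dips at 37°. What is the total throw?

315 m

throw_A = 299 × sin(28.9°) = 144.5 m
throw_B = 283 × sin(37°) = 170.3 m
total = 144.5 + 170.3 = 315 m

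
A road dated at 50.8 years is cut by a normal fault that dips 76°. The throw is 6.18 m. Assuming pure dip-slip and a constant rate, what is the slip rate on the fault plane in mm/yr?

dip-slip = throw / sin(dip) = 6.18 m / sin(76°) = 6.369 m
rate = 6.369 m / 50.8 years = 0.125 m/yr = 125 mm/yr

125 mm/yr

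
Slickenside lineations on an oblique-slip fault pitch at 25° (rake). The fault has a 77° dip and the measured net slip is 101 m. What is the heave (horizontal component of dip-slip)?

9.60 m

dip-slip = net slip × sin(rake) = 101 m × sin(25°) = 42.68 m
heave = dip-slip × cos(dip) = 42.68 × cos(77°) = 9.60 m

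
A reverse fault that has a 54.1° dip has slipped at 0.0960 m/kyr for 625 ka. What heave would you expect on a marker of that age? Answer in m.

dip-slip = rate × time = 0.0960 m/kyr × 625 ka = 60 m
heave = dip-slip × cos(dip) = 60 × cos(54.1°) = 35.2 m

35.2 m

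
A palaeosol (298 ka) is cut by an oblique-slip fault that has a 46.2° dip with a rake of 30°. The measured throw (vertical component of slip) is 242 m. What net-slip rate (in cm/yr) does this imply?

dip-slip = throw / sin(dip) = 242 / sin(46.2°) = 335.3 m
net slip = dip-slip / sin(rake) = 335.3 / sin(30°) = 670.6 m
rate = 670.6 m / 298 ka = 0.00225 m/yr = 0.225 cm/yr

0.225 cm/yr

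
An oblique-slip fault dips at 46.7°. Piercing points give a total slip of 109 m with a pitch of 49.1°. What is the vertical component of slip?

60 m

dip-slip = net slip × sin(rake) = 109 m × sin(49.1°) = 82.39 m
throw = dip-slip × sin(dip) = 82.39 × sin(46.7°) = 60 m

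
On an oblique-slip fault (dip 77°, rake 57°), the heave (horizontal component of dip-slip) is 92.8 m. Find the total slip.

492 m

dip-slip = heave / cos(dip) = 92.8 / cos(77°) = 412.5 m
net slip = dip-slip / sin(rake) = 412.5 / sin(57°) = 492 m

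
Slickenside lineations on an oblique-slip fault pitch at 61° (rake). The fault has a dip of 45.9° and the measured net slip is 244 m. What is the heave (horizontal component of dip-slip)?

149 m

dip-slip = net slip × sin(rake) = 244 m × sin(61°) = 213.4 m
heave = dip-slip × cos(dip) = 213.4 × cos(45.9°) = 149 m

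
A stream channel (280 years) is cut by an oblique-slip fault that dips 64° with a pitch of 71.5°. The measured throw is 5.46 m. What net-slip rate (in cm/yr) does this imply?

dip-slip = throw / sin(dip) = 5.46 / sin(64°) = 6.075 m
net slip = dip-slip / sin(rake) = 6.075 / sin(71.5°) = 6.406 m
rate = 6.406 m / 280 years = 0.0229 m/yr = 2.29 cm/yr

2.29 cm/yr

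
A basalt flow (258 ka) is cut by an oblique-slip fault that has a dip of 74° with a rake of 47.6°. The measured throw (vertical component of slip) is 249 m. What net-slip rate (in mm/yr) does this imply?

dip-slip = throw / sin(dip) = 249 / sin(74°) = 259 m
net slip = dip-slip / sin(rake) = 259 / sin(47.6°) = 350.8 m
rate = 350.8 m / 258 ka = 0.00136 m/yr = 1.36 mm/yr

1.36 mm/yr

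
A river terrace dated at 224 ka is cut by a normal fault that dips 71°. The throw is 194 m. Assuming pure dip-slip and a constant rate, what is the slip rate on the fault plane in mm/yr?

0.916 mm/yr

dip-slip = throw / sin(dip) = 194 m / sin(71°) = 205.2 m
rate = 205.2 m / 224 ka = 0.000916 m/yr = 0.916 mm/yr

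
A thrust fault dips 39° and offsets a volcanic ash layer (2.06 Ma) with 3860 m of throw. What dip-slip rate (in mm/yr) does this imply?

2.98 mm/yr

dip-slip = throw / sin(dip) = 3860 m / sin(39°) = 6134 m
rate = 6134 m / 2.06 Ma = 0.00298 m/yr = 2.98 mm/yr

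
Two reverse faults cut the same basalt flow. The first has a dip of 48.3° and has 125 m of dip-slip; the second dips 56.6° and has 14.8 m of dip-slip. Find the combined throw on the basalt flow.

throw_A = 125 × sin(48.3°) = 93.33 m
throw_B = 14.8 × sin(56.6°) = 12.36 m
total = 93.33 + 12.36 = 106 m

106 m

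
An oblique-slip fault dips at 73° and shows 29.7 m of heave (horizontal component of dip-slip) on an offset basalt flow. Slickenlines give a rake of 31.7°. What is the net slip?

193 m

dip-slip = heave / cos(dip) = 29.7 / cos(73°) = 101.6 m
net slip = dip-slip / sin(rake) = 101.6 / sin(31.7°) = 193 m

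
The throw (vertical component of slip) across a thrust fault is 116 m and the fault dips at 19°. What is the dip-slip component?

dip-slip = throw / sin(dip) = 116 / sin(19°) = 356 m

356 m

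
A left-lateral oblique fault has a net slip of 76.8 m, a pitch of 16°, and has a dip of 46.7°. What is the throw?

15.4 m

dip-slip = net slip × sin(rake) = 76.8 m × sin(16°) = 21.17 m
throw = dip-slip × sin(dip) = 21.17 × sin(46.7°) = 15.4 m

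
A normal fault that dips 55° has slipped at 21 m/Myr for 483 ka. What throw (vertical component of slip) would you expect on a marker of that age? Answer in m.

dip-slip = rate × time = 21 m/Myr × 483 ka = 10.14 m
throw = dip-slip × sin(dip) = 10.14 × sin(55°) = 8.31 m

8.31 m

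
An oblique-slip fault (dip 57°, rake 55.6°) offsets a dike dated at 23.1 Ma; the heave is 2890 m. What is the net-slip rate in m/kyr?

dip-slip = heave / cos(dip) = 2890 / cos(57°) = 5306 m
net slip = dip-slip / sin(rake) = 5306 / sin(55.6°) = 6431 m
rate = 6431 m / 23.1 Ma = 0.000278 m/yr = 0.278 m/kyr

0.278 m/kyr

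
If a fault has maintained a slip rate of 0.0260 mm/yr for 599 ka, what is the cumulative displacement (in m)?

15.6 m

slip = rate × time = 0.0260 mm/yr × 599 ka = 15.6 m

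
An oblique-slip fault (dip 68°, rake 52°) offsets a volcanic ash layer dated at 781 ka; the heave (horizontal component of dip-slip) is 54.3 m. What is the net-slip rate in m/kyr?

0.236 m/kyr

dip-slip = heave / cos(dip) = 54.3 / cos(68°) = 145 m
net slip = dip-slip / sin(rake) = 145 / sin(52°) = 183.9 m
rate = 183.9 m / 781 ka = 0.000236 m/yr = 0.236 m/kyr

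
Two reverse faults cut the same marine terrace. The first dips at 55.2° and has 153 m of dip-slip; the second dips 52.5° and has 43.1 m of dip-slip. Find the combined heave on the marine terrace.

heave_A = 153 × cos(55.2°) = 87.32 m
heave_B = 43.1 × cos(52.5°) = 26.24 m
total = 87.32 + 26.24 = 114 m

114 m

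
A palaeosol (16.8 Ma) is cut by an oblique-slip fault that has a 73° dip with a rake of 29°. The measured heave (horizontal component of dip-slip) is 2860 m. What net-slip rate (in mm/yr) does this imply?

1.20 mm/yr

dip-slip = heave / cos(dip) = 2860 / cos(73°) = 9782 m
net slip = dip-slip / sin(rake) = 9782 / sin(29°) = 20180 m
rate = 20180 m / 16.8 Ma = 0.00120 m/yr = 1.20 mm/yr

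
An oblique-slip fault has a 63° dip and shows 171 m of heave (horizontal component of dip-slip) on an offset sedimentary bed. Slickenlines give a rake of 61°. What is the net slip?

431 m

dip-slip = heave / cos(dip) = 171 / cos(63°) = 376.7 m
net slip = dip-slip / sin(rake) = 376.7 / sin(61°) = 431 m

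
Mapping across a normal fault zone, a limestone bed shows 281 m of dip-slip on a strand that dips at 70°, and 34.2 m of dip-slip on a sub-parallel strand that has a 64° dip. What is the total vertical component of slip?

throw_A = 281 × sin(70°) = 264.1 m
throw_B = 34.2 × sin(64°) = 30.74 m
total = 264.1 + 30.74 = 295 m

295 m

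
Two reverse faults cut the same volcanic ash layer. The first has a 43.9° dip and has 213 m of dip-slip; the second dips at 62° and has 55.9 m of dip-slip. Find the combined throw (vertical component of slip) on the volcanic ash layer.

197 m

throw_A = 213 × sin(43.9°) = 147.7 m
throw_B = 55.9 × sin(62°) = 49.36 m
total = 147.7 + 49.36 = 197 m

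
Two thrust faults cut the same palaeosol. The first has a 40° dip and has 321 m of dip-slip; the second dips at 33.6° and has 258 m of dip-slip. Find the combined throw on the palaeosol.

throw_A = 321 × sin(40°) = 206.3 m
throw_B = 258 × sin(33.6°) = 142.8 m
total = 206.3 + 142.8 = 349 m

349 m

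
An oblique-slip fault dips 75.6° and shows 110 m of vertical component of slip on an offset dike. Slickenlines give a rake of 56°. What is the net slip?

137 m

dip-slip = throw / sin(dip) = 110 / sin(75.6°) = 113.6 m
net slip = dip-slip / sin(rake) = 113.6 / sin(56°) = 137 m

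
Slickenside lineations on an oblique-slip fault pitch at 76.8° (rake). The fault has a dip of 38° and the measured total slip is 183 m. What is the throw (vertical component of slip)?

110 m

dip-slip = net slip × sin(rake) = 183 m × sin(76.8°) = 178.2 m
throw = dip-slip × sin(dip) = 178.2 × sin(38°) = 110 m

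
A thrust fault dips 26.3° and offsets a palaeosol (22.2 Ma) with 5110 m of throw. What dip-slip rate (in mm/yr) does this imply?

0.520 mm/yr

dip-slip = throw / sin(dip) = 5110 m / sin(26.3°) = 11530 m
rate = 11530 m / 22.2 Ma = 0.000520 m/yr = 0.520 mm/yr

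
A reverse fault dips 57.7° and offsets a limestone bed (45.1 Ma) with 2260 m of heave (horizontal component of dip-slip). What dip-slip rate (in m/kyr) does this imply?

0.0938 m/kyr

dip-slip = heave / cos(dip) = 2260 m / cos(57.7°) = 4229 m
rate = 4229 m / 45.1 Ma = 0.0000938 m/yr = 0.0938 m/kyr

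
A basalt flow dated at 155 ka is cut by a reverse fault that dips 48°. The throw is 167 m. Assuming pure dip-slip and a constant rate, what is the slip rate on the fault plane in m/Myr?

1450 m/Myr

dip-slip = throw / sin(dip) = 167 m / sin(48°) = 224.7 m
rate = 224.7 m / 155 ka = 0.00145 m/yr = 1450 m/Myr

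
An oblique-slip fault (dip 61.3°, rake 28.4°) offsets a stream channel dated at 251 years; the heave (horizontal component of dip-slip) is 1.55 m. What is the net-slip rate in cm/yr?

dip-slip = heave / cos(dip) = 1.55 / cos(61.3°) = 3.228 m
net slip = dip-slip / sin(rake) = 3.228 / sin(28.4°) = 6.786 m
rate = 6.786 m / 251 years = 0.0270 m/yr = 2.70 cm/yr

2.70 cm/yr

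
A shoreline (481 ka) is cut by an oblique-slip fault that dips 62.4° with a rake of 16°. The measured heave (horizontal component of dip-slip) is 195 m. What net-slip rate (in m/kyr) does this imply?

3.17 m/kyr

dip-slip = heave / cos(dip) = 195 / cos(62.4°) = 420.9 m
net slip = dip-slip / sin(rake) = 420.9 / sin(16°) = 1527 m
rate = 1527 m / 481 ka = 0.00317 m/yr = 3.17 m/kyr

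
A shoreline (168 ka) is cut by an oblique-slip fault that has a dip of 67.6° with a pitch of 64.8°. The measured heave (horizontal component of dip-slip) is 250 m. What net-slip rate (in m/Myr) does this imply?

dip-slip = heave / cos(dip) = 250 / cos(67.6°) = 656 m
net slip = dip-slip / sin(rake) = 656 / sin(64.8°) = 725.1 m
rate = 725.1 m / 168 ka = 0.00432 m/yr = 4320 m/Myr

4320 m/Myr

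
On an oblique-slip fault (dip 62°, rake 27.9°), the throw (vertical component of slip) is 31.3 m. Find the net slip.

75.8 m

dip-slip = throw / sin(dip) = 31.3 / sin(62°) = 35.45 m
net slip = dip-slip / sin(rake) = 35.45 / sin(27.9°) = 75.8 m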